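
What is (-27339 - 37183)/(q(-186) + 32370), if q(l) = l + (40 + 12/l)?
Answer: -1000091/499471 ≈ -2.0023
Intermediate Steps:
q(l) = 40 + l + 12/l
(-27339 - 37183)/(q(-186) + 32370) = (-27339 - 37183)/((40 - 186 + 12/(-186)) + 32370) = -64522/((40 - 186 + 12*(-1/186)) + 32370) = -64522/((40 - 186 - 2/31) + 32370) = -64522/(-4528/31 + 32370) = -64522/998942/31 = -64522*31/998942 = -1000091/499471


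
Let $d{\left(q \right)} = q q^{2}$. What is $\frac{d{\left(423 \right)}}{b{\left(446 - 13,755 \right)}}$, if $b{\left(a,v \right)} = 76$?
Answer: $\frac{75686967}{76} \approx 9.9588 \cdot 10^{5}$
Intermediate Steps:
$d{\left(q \right)} = q^{3}$
$\frac{d{\left(423 \right)}}{b{\left(446 - 13,755 \right)}} = \frac{423^{3}}{76} = 75686967 \cdot \frac{1}{76} = \frac{75686967}{76}$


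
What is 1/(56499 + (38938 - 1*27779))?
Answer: 1/67658 ≈ 1.4780e-5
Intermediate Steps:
1/(56499 + (38938 - 1*27779)) = 1/(56499 + (38938 - 27779)) = 1/(56499 + 11159) = 1/67658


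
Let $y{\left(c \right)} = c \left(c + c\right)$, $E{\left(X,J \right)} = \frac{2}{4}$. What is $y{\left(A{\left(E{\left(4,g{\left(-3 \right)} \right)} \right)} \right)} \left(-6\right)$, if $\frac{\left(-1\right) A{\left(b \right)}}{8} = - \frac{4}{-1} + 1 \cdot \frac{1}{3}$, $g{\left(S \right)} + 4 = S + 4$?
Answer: $- \frac{43264}{3} \approx -14421.0$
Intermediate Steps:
$g{\left(S \right)} = S$ ($g{\left(S \right)} = -4 + \left(S + 4\right) = -4 + \left(4 + S\right) = S$)
$E{\left(X,J \right)} = \frac{1}{2}$ ($E{\left(X,J \right)} = 2 \cdot \frac{1}{4} = \frac{1}{2}$)
$A{\left(b \right)} = - \frac{104}{3}$ ($A{\left(b \right)} = - 8 \left(- \frac{4}{-1} + 1 \cdot \frac{1}{3}\right) = - 8 \left(\left(-4\right) \left(-1\right) + 1 \cdot \frac{1}{3}\right) = - 8 \left(4 + \frac{1}{3}\right) = \left(-8\right) \frac{13}{3} = - \frac{104}{3}$)
$y{\left(c \right)} = 2 c^{2}$ ($y{\left(c \right)} = c 2 c = 2 c^{2}$)
$y{\left(A{\left(E{\left(4,g{\left(-3 \right)} \right)} \right)} \right)} \left(-6\right) = 2 \left(- \frac{104}{3}\right)^{2} \left(-6\right) = 2 \cdot \frac{10816}{9} \left(-6\right) = \frac{21632}{9} \left(-6\right) = - \frac{43264}{3}$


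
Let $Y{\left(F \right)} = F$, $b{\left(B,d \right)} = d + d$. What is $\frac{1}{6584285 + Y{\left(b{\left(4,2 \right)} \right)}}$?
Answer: $\frac{1}{6584289} \approx 1.5188 \cdot 10^{-7}$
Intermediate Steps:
$b{\left(B,d \right)} = 2 d$
$\frac{1}{6584285 + Y{\left(b{\left(4,2 \right)} \right)}} = \frac{1}{6584285 + 2 \cdot 2} = \frac{1}{6584285 + 4} = \frac{1}{6584289}$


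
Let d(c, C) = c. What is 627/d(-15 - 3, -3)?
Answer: -209/6 ≈ -34.833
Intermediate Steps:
627/d(-15 - 3, -3) = 627/(-15 - 3) = 627/(-18) = 627*(-1/18) = -209/6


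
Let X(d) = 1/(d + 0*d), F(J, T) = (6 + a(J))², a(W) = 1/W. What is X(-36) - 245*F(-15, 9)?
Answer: -517507/60 ≈ -8625.1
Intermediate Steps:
F(J, T) = (6 + 1/J)²
X(d) = 1/d (X(d) = 1/(d + 0) = 1/d)
X(-36) - 245*F(-15, 9) = 1/(-36) - 245*(1 + 6*(-15))²/(-15)² = -1/36 - 49*(1 - 90)²/45 = -1/36 - 49*(-89)²/45 = -1/36 - 49*7921/45 = -1/36 - 245*7921/225 = -1/36 - 388129/45 = -517507/60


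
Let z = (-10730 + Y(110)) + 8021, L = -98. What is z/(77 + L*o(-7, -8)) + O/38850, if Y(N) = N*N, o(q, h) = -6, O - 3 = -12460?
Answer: 10187327/738150 ≈ 13.801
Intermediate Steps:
O = -12457 (O = 3 - 12460 = -12457)
Y(N) = N²
z = 9391 (z = (-10730 + 110²) + 8021 = (-10730 + 12100) + 8021 = 1370 + 8021 = 9391)
z/(77 + L*o(-7, -8)) + O/38850 = 9391/(77 - 98*(-6)) - 12457/38850 = 9391/(77 + 588) - 12457*1/38850 = 9391/665 - 12457/38850 = 10187327/738150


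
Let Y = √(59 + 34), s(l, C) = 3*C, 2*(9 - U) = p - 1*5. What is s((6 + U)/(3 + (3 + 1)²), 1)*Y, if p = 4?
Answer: 3*√93 ≈ 28.931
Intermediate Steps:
U = 19/2 (U = 9 - (4 - 1*5)/2 = 9 - (4 - 5)/2 = 9 - ½*(-1) = 9 + ½ = 19/2 ≈ 9.5000)
Y = √93 ≈ 9.6436
s((6 + U)/(3 + (3 + 1)²), 1)*Y = (3*1)*√93 = 3*√93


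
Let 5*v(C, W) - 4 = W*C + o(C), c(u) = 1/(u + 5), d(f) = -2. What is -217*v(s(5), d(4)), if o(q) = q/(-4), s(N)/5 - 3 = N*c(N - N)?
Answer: 8897/5 ≈ 1779.4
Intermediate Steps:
c(u) = 1/(5 + u)
s(N) = 15 + N (s(N) = 15 + 5*(N/(5 + (N - N))) = 15 + 5*(N/(5 + 0)) = 15 + 5*(N/5) = 15 + N)
o(q) = -q/4 (o(q) = q*(-¼) = -q/4)
v(C, W) = ⅘ - C/20 + C*W/5 (v(C, W) = ⅘ + (W*C - C/4)/5 = ⅘ + (C*W - C/4)/5 = ⅘ + (-C/4 + C*W)/5 = ⅘ + (-C/20 + C*W/5) = ⅘ - C/20 + C*W/5)
-217*v(s(5), d(4)) = -217*(⅘ - (15 + 5)/20 + (⅕)*(15 + 5)*(-2)) = -217*(⅘ - 1/20*20 + (⅕)*20*(-2)) = -217*(⅘ - 1 - 8) = -217*(-41/5) = 8897/5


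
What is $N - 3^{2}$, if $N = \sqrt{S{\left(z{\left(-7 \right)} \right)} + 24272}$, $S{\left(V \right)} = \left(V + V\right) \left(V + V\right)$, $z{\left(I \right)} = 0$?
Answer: $-9 + 4 \sqrt{1517} \approx 146.79$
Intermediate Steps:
$S{\left(V \right)} = 4 V^{2}$ ($S{\left(V \right)} = 2 V 2 V = 4 V^{2}$)
$N = 4 \sqrt{1517}$ ($N = \sqrt{4 \cdot 0^{2} + 24272} = \sqrt{4 \cdot 0 + 24272} = \sqrt{0 + 24272} = \sqrt{24272} = 4 \sqrt{1517} \approx 155.79$)
$N - 3^{2} = 4 \sqrt{1517} - 3^{2} = 4 \sqrt{1517} - 9 = -9 + 4 \sqrt{1517}$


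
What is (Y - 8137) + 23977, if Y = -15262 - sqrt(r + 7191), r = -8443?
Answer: 578 - 2*I*sqrt(313) ≈ 578.0 - 35.384*I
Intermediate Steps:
Y = -15262 - 2*I*sqrt(313) (Y = -15262 - sqrt(-8443 + 7191) = -15262 - sqrt(-1252) = -15262 - 2*I*sqrt(313) ≈ -15262.0 - 35.384*I)
(Y - 8137) + 23977 = ((-15262 - 2*I*sqrt(313)) - 8137) + 23977 = (-23399 - 2*I*sqrt(313)) + 23977 = 578 - 2*I*sqrt(313)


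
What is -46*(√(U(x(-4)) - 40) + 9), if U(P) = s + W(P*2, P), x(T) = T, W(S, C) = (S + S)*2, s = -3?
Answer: -414 - 230*I*√3 ≈ -414.0 - 398.37*I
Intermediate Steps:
W(S, C) = 4*S (W(S, C) = (2*S)*2 = 4*S)
U(P) = -3 + 8*P (U(P) = -3 + 4*(P*2) = -3 + 4*(2*P) = -3 + 8*P)
-46*(√(U(x(-4)) - 40) + 9) = -46*(√((-3 + 8*(-4)) - 40) + 9) = -46*(√((-3 - 32) - 40) + 9) = -46*(√(-35 - 40) + 9) = -46*(√(-75) + 9) = -46*(5*I*√3 + 9) = -46*(9 + 5*I*√3) = -414 - 230*I*√3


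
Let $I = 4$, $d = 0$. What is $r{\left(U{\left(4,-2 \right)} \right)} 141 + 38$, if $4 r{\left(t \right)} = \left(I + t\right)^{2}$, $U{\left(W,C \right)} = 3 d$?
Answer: $602$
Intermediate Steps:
$U{\left(W,C \right)} = 0$ ($U{\left(W,C \right)} = 3 \cdot 0 = 0$)
$r{\left(t \right)} = \frac{\left(4 + t\right)^{2}}{4}$
$r{\left(U{\left(4,-2 \right)} \right)} 141 + 38 = \frac{\left(4 + 0\right)^{2}}{4} \cdot 141 + 38 = \frac{4^{2}}{4} \cdot 141 + 38 = \frac{1}{4} \cdot 16 \cdot 141 + 38 = 4 \cdot 141 + 38 = 564 + 38 = 602$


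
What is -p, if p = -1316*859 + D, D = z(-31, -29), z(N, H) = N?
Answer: 1130475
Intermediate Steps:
D = -31
p = -1130475 (p = -1316*859 - 31 = -1130444 - 31 = -1130475)
-p = -1*(-1130475) = 1130475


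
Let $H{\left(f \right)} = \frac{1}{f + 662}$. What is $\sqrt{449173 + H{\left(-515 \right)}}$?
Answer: $\frac{4 \sqrt{12380331}}{21} \approx 670.2$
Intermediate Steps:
$H{\left(f \right)} = \frac{1}{662 + f}$
$\sqrt{449173 + H{\left(-515 \right)}} = \sqrt{449173 + \frac{1}{662 - 515}} = \sqrt{449173 + \frac{1}{147}} = \sqrt{\frac{66028432}{147}} = \frac{4 \sqrt{12380331}}{21}$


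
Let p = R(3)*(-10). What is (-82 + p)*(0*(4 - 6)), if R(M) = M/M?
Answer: 0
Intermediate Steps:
R(M) = 1
p = -10 (p = 1*(-10) = -10)
(-82 + p)*(0*(4 - 6)) = (-82 - 10)*(0*(4 - 6)) = -0*(-2) = -92*0 = 0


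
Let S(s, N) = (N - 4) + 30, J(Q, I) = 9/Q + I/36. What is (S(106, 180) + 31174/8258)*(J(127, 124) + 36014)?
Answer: 35658133371220/4719447 ≈ 7.5556e+6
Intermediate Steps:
J(Q, I) = 9/Q + I/36 (J(Q, I) = 9/Q + I*(1/36) = 9/Q + I/36)
S(s, N) = 26 + N (S(s, N) = (-4 + N) + 30 = 26 + N)
(S(106, 180) + 31174/8258)*(J(127, 124) + 36014) = ((26 + 180) + 31174/8258)*((9/127 + (1/36)*124) + 36014) = (206 + 31174*(1/8258))*((9*(1/127) + 31/9) + 36014) = (206 + 15587/4129)*((9/127 + 31/9) + 36014) = 866161*(4018/1143 + 36014)/4129 = (866161/4129)*(41168020/1143) = 35658133371220/4719447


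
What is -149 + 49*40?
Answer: 1811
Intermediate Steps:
-149 + 49*40 = -149 + 1960 = 1811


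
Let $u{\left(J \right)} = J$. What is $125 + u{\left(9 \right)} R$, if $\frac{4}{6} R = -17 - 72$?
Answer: $- \frac{2153}{2} \approx -1076.5$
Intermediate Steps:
$R = - \frac{267}{2}$ ($R = \frac{3 \left(-17 - 72\right)}{2} = \frac{3}{2} \left(-89\right) = - \frac{267}{2} \approx -133.5$)
$125 + u{\left(9 \right)} R = 125 + 9 \left(- \frac{267}{2}\right) = 125 - \frac{2403}{2} = - \frac{2153}{2}$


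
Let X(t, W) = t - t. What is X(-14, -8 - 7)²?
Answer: 0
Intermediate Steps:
X(t, W) = 0
X(-14, -8 - 7)² = 0² = 0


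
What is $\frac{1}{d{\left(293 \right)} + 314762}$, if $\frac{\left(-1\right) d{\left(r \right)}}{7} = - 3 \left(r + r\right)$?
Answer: $\frac{1}{327068} \approx 3.0575 \cdot 10^{-6}$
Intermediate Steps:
$d{\left(r \right)} = 42 r$ ($d{\left(r \right)} = - 7 \left(- 3 \left(r + r\right)\right) = - 7 \left(- 3 \cdot 2 r\right) = - 7 \left(- 6 r\right) = 42 r$)
$\frac{1}{d{\left(293 \right)} + 314762} = \frac{1}{42 \cdot 293 + 314762} = \frac{1}{12306 + 314762} = \frac{1}{327068}$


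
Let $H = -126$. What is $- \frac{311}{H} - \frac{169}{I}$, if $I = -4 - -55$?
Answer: $- \frac{1811}{2142} \approx -0.84547$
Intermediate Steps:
$I = 51$ ($I = -4 + 55 = 51$)
$- \frac{311}{H} - \frac{169}{I} = - \frac{311}{-126} - \frac{169}{51} = \left(-311\right) \left(- \frac{1}{126}\right) - \frac{169}{51} = \frac{311}{126} - \frac{169}{51} = - \frac{1811}{2142}$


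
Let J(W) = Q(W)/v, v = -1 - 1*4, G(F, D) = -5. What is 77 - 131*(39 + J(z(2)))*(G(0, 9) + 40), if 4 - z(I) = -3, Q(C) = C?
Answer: -172319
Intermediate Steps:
v = -5 (v = -1 - 4 = -5)
z(I) = 7 (z(I) = 4 - 1*(-3) = 4 + 3 = 7)
J(W) = -W/5 (J(W) = W/(-5) = W*(-1/5) = -W/5)
77 - 131*(39 + J(z(2)))*(G(0, 9) + 40) = 77 - 131*(39 - 1/5*7)*(-5 + 40) = 77 - 131*(39 - 7/5)*35 = 77 - 24628*35/5 = 77 - 131*1316 = 77 - 172396 = -172319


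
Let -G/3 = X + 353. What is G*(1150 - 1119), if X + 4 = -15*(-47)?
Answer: -98022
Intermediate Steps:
X = 701 (X = -4 - 15*(-47) = -4 + 705 = 701)
G = -3162 (G = -3*(701 + 353) = -3*1054 = -3162)
G*(1150 - 1119) = -3162*(1150 - 1119) = -3162*31 = -98022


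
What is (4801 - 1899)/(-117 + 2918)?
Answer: 2902/2801 ≈ 1.0361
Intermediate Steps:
(4801 - 1899)/(-117 + 2918) = 2902/2801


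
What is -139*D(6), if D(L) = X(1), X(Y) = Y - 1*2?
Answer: 139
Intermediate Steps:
X(Y) = -2 + Y (X(Y) = Y - 2 = -2 + Y)
D(L) = -1 (D(L) = -2 + 1 = -1)
-139*D(6) = -139*(-1) = 139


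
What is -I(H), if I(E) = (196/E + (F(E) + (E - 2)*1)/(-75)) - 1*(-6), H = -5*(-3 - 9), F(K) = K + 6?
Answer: -571/75 ≈ -7.6133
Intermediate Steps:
F(K) = 6 + K
H = 60 (H = -5*(-12) = 60)
I(E) = 446/75 + 196/E - 2*E/75 (I(E) = (196/E + ((6 + E) + (E - 2)*1)/(-75)) - 1*(-6) = (196/E + ((6 + E) + (-2 + E)*1)*(-1/75)) + 6 = (196/E + ((6 + E) + (-2 + E))*(-1/75)) + 6 = (196/E + (4 + 2*E)*(-1/75)) + 6 = (196/E + (-4/75 - 2*E/75)) + 6 = (-4/75 + 196/E - 2*E/75) + 6 = 446/75 + 196/E - 2*E/75)
-I(H) = -2*(7350 - 1*60*(-223 + 60))/(75*60) = -2*(7350 - 1*60*(-163))/(75*60) = -2*(7350 + 9780)/(75*60) = -2*17130/(75*60) = -1*571/75 = -571/75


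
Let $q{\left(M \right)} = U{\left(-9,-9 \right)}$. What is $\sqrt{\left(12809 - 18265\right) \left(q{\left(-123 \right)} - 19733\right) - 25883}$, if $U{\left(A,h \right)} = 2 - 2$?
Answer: $11 \sqrt{889565} \approx 10375.0$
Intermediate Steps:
$U{\left(A,h \right)} = 0$ ($U{\left(A,h \right)} = 2 - 2 = 0$)
$q{\left(M \right)} = 0$
$\sqrt{\left(12809 - 18265\right) \left(q{\left(-123 \right)} - 19733\right) - 25883} = \sqrt{\left(12809 - 18265\right) \left(0 - 19733\right) - 25883} = \sqrt{\left(-5456\right) \left(-19733\right) - 25883} = \sqrt{107663248 - 25883} = \sqrt{107637365} = 11 \sqrt{889565}$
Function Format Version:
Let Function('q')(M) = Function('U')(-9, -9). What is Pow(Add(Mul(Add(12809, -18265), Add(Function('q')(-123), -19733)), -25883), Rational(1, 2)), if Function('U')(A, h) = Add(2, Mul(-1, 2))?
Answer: Mul(11, Pow(889565, Rational(1, 2))) ≈ 10375.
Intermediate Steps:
Function('U')(A, h) = 0 (Function('U')(A, h) = Add(2, -2) = 0)
Function('q')(M) = 0
Pow(Add(Mul(Add(12809, -18265), Add(Function('q')(-123), -19733)), -25883), Rational(1, 2)) = Pow(Add(Mul(Add(12809, -18265), Add(0, -19733)), -25883), Rational(1, 2)) = Pow(Add(Mul(-5456, -19733), -25883), Rational(1, 2)) = Pow(Add(107663248, -25883), Rational(1, 2)) = Pow(107637365, Rational(1, 2)) = Mul(11, Pow(889565, Rational(1, 2)))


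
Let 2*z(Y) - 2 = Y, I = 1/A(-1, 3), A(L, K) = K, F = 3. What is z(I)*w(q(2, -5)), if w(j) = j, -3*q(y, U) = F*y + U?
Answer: -7/18 ≈ -0.38889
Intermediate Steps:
q(y, U) = -y - U/3 (q(y, U) = -(3*y + U)/3 = -(U + 3*y)/3 = -y - U/3)
I = ⅓ (I = 1/3 = ⅓ ≈ 0.33333)
z(Y) = 1 + Y/2
z(I)*w(q(2, -5)) = (1 + (½)*(⅓))*(-1*2 - ⅓*(-5)) = (1 + ⅙)*(-2 + 5/3) = (7/6)*(-⅓) = -7/18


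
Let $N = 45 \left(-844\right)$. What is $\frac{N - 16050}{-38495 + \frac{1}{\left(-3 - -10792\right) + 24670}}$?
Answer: $\frac{319308295}{227499034} \approx 1.4036$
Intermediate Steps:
$N = -37980$
$\frac{N - 16050}{-38495 + \frac{1}{\left(-3 - -10792\right) + 24670}} = \frac{-37980 - 16050}{-38495 + \frac{1}{\left(-3 - -10792\right) + 24670}} = - \frac{54030}{-38495 + \frac{1}{\left(-3 + 10792\right) + 24670}} = - \frac{54030}{-38495 + \frac{1}{10789 + 24670}} = - \frac{54030}{-38495 + \frac{1}{35459}} = - \frac{54030}{- \frac{1364994204}{35459}} = \left(-54030\right) \left(- \frac{35459}{1364994204}\right) = \frac{319308295}{227499034}$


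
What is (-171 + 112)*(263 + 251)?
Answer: -30326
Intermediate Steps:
(-171 + 112)*(263 + 251) = -59*514 = -30326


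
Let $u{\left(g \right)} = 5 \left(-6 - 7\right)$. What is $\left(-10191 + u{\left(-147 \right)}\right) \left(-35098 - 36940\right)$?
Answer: $738821728$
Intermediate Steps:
$u{\left(g \right)} = -65$ ($u{\left(g \right)} = 5 \left(-13\right) = -65$)
$\left(-10191 + u{\left(-147 \right)}\right) \left(-35098 - 36940\right) = \left(-10191 - 65\right) \left(-35098 - 36940\right) = \left(-10256\right) \left(-72038\right) = 738821728$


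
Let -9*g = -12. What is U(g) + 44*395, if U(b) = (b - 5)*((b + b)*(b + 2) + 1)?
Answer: 468281/27 ≈ 17344.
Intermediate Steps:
g = 4/3 (g = -1/9*(-12) = 4/3 ≈ 1.3333)
U(b) = (1 + 2*b*(2 + b))*(-5 + b) (U(b) = (-5 + b)*((2*b)*(2 + b) + 1) = (-5 + b)*(2*b*(2 + b) + 1) = (-5 + b)*(1 + 2*b*(2 + b)) = (1 + 2*b*(2 + b))*(-5 + b))
U(g) + 44*395 = (-5 - 19*4/3 - 6*(4/3)**2 + 2*(4/3)**3) + 44*395 = (-5 - 76/3 - 6*16/9 + 2*(64/27)) + 17380 = (-5 - 76/3 - 32/3 + 128/27) + 17380 = -979/27 + 17380 = 468281/27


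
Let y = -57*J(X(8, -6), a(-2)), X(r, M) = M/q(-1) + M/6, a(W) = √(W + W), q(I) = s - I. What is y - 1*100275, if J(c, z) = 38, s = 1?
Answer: -102441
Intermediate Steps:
q(I) = 1 - I
a(W) = √2*√W (a(W) = √(2*W) = √2*√W)
X(r, M) = 2*M/3 (X(r, M) = M/(1 - 1*(-1)) + M/6 = M/(1 + 1) + M*(⅙) = M/2 + M/6 = 2*M/3)
y = -2166 (y = -57*38 = -2166)
y - 1*100275 = -2166 - 1*100275 = -2166 - 100275 = -102441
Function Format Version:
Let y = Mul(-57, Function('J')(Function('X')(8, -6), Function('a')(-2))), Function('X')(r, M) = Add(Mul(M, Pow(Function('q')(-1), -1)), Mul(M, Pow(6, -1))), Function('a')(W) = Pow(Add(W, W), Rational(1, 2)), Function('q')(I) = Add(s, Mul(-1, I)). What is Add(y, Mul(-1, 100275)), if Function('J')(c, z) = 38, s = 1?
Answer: -102441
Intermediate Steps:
Function('q')(I) = Add(1, Mul(-1, I))
Function('a')(W) = Mul(Pow(2, Rational(1, 2)), Pow(W, Rational(1, 2))) (Function('a')(W) = Pow(Mul(2, W), Rational(1, 2)) = Mul(Pow(2, Rational(1, 2)), Pow(W, Rational(1, 2))))
Function('X')(r, M) = Mul(Rational(2, 3), M) (Function('X')(r, M) = Add(Mul(M, Pow(Add(1, Mul(-1, -1)), -1)), Mul(M, Pow(6, -1))) = Add(Mul(M, Pow(Add(1, 1), -1)), Mul(M, Rational(1, 6))) = Add(Mul(M, Pow(2, -1)), Mul(Rational(1, 6), M)) = Add(Mul(M, Rational(1, 2)), Mul(Rational(1, 6), M)) = Add(Mul(Rational(1, 2), M), Mul(Rational(1, 6), M)) = Mul(Rational(2, 3), M))
y = -2166 (y = Mul(-57, 38) = -2166)
Add(y, Mul(-1, 100275)) = Add(-2166, Mul(-1, 100275)) = Add(-2166, -100275) = -102441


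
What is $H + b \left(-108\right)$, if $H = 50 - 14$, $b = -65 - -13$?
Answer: $5652$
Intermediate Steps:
$b = -52$ ($b = -65 + 13 = -52$)
$H = 36$ ($H = 50 - 14 = 36$)
$H + b \left(-108\right) = 36 - -5616 = 36 + 5616 = 5652$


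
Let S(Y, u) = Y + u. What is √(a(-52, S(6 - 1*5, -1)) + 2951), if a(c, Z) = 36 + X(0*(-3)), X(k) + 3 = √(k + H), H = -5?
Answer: √(2984 + I*√5) ≈ 54.626 + 0.0205*I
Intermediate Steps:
X(k) = -3 + √(-5 + k) (X(k) = -3 + √(k - 5) = -3 + √(-5 + k))
a(c, Z) = 33 + I*√5 (a(c, Z) = 36 + (-3 + √(-5 + 0*(-3))) = 36 + (-3 + √(-5 + 0)) = 36 + (-3 + √(-5)) = 36 + (-3 + I*√5) = 33 + I*√5)
√(a(-52, S(6 - 1*5, -1)) + 2951) = √((33 + I*√5) + 2951) = √(2984 + I*√5)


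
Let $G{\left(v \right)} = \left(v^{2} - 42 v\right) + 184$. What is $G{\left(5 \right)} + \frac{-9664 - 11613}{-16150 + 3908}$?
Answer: $\frac{9035}{12242} \approx 0.73803$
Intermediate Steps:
$G{\left(v \right)} = 184 + v^{2} - 42 v$
$G{\left(5 \right)} + \frac{-9664 - 11613}{-16150 + 3908} = \left(184 + 5^{2} - 210\right) + \frac{-9664 - 11613}{-16150 + 3908} = \left(184 + 25 - 210\right) - \frac{21277}{-12242} = -1 - - \frac{21277}{12242} = -1 + \frac{21277}{12242} = \frac{9035}{12242}$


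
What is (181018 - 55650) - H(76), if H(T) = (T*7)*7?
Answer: 121644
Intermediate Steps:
H(T) = 49*T (H(T) = (7*T)*7 = 49*T)
(181018 - 55650) - H(76) = (181018 - 55650) - 49*76 = 125368 - 1*3724 = 125368 - 3724 = 121644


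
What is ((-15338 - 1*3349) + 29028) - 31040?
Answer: -20699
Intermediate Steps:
((-15338 - 1*3349) + 29028) - 31040 = ((-15338 - 3349) + 29028) - 31040 = (-18687 + 29028) - 31040 = 10341 - 31040 = -20699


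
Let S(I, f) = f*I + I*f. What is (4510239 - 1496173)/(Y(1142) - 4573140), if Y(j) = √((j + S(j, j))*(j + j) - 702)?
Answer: -626533899420/950347701401 - 137003*√5960028778/950347701401 ≈ -0.67040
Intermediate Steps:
S(I, f) = 2*I*f (S(I, f) = I*f + I*f = 2*I*f)
Y(j) = √(-702 + 2*j*(j + 2*j²)) (Y(j) = √((j + 2*j*j)*(j + j) - 702) = √((j + 2*j²)*(2*j) - 702) = √(2*j*(j + 2*j²) - 702) = √(-702 + 2*j*(j + 2*j²)))
(4510239 - 1496173)/(Y(1142) - 4573140) = (4510239 - 1496173)/(√(-702 + 2*1142² + 4*1142³) - 4573140) = 3014066/(√(-702 + 2*1304164 + 4*1489355288) - 4573140) = 3014066/(√(-702 + 2608328 + 5957421152) - 4573140) = 3014066/(√5960028778 - 4573140) = 3014066/(-4573140 + √5960028778)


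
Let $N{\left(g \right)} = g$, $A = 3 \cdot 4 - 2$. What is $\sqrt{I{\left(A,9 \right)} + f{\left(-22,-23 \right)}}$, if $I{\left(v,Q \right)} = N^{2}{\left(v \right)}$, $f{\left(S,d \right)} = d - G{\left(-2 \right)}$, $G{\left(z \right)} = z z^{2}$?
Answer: $\sqrt{85} \approx 9.2195$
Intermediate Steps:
$G{\left(z \right)} = z^{3}$
$A = 10$ ($A = 12 - 2 = 10$)
$f{\left(S,d \right)} = 8 + d$ ($f{\left(S,d \right)} = d - \left(-2\right)^{3} = d - -8 = d + 8 = 8 + d$)
$I{\left(v,Q \right)} = v^{2}$
$\sqrt{I{\left(A,9 \right)} + f{\left(-22,-23 \right)}} = \sqrt{10^{2} + \left(8 - 23\right)} = \sqrt{100 - 15} = \sqrt{85}$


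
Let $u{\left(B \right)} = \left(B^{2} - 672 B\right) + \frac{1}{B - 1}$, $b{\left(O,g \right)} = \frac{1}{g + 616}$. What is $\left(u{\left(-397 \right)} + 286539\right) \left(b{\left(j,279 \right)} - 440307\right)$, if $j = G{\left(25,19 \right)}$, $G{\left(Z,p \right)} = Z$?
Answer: $- \frac{11150382293370434}{35621} \approx -3.1303 \cdot 10^{11}$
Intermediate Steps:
$j = 25$
$b{\left(O,g \right)} = \frac{1}{616 + g}$
$u{\left(B \right)} = B^{2} + \frac{1}{-1 + B} - 672 B$ ($u{\left(B \right)} = \left(B^{2} - 672 B\right) + \frac{1}{-1 + B} = B^{2} + \frac{1}{-1 + B} - 672 B$)
$\left(u{\left(-397 \right)} + 286539\right) \left(b{\left(j,279 \right)} - 440307\right) = \left(\frac{1 + \left(-397\right)^{3} - 673 \left(-397\right)^{2} + 672 \left(-397\right)}{-1 - 397} + 286539\right) \left(\frac{1}{616 + 279} - 440307\right) = \left(\frac{1 - 62570773 - 106070857 - 266784}{-398} + 286539\right) \left(\frac{1}{895} - 440307\right) = \left(- \frac{1 - 62570773 - 106070857 - 266784}{398} + 286539\right) \left(\frac{1}{895} - 440307\right) = \left(\left(- \frac{1}{398}\right) \left(-168908413\right) + 286539\right) \left(- \frac{394074764}{895}\right) = \left(\frac{168908413}{398} + 286539\right) \left(- \frac{394074764}{895}\right) = \frac{282950935}{398} \left(- \frac{394074764}{895}\right) = - \frac{11150382293370434}{35621}$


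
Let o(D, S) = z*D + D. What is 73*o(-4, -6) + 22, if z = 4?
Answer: -1438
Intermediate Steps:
o(D, S) = 5*D (o(D, S) = 4*D + D = 5*D)
73*o(-4, -6) + 22 = 73*(5*(-4)) + 22 = 73*(-20) + 22 = -1460 + 22 = -1438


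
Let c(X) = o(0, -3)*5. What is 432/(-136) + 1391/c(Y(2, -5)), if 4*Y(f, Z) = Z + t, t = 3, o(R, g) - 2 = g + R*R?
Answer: -23917/85 ≈ -281.38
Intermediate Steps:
o(R, g) = 2 + g + R**2 (o(R, g) = 2 + (g + R*R) = 2 + (g + R**2) = 2 + g + R**2)
Y(f, Z) = 3/4 + Z/4 (Y(f, Z) = (Z + 3)/4 = (3 + Z)/4 = 3/4 + Z/4)
c(X) = -5 (c(X) = (2 - 3 + 0**2)*5 = (2 - 3 + 0)*5 = -1*5 = -5)
432/(-136) + 1391/c(Y(2, -5)) = 432/(-136) + 1391/(-5) = 432*(-1/136) + 1391*(-1/5) = -54/17 - 1391/5 = -23917/85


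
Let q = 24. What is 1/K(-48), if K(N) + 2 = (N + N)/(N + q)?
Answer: ½ ≈ 0.50000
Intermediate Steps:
K(N) = -2 + 2*N/(24 + N) (K(N) = -2 + (N + N)/(N + 24) = -2 + (2*N)/(24 + N) = -2 + 2*N/(24 + N))
1/K(-48) = 1/(-48/(24 - 48)) = 1/(-48/(-24)) = 1/(-48*(-1/24)) = 1/2 = ½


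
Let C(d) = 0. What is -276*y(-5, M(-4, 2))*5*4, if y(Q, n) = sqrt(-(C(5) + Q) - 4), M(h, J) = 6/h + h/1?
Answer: -5520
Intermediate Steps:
M(h, J) = h + 6/h (M(h, J) = 6/h + h*1 = 6/h + h = h + 6/h)
y(Q, n) = sqrt(-4 - Q) (y(Q, n) = sqrt(-(0 + Q) - 4) = sqrt(-Q - 4) = sqrt(-4 - Q))
-276*y(-5, M(-4, 2))*5*4 = -276*sqrt(-4 - 1*(-5))*5*4 = -276*sqrt(-4 + 5)*20 = -276*sqrt(1)*20 = -276*20 = -5520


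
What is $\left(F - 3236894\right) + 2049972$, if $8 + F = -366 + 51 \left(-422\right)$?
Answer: $-1208818$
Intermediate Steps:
$F = -21896$ ($F = -8 + \left(-366 + 51 \left(-422\right)\right) = -8 - 21888 = -21896$)
$\left(F - 3236894\right) + 2049972 = \left(-21896 - 3236894\right) + 2049972 = -3258790 + 2049972 = -1208818$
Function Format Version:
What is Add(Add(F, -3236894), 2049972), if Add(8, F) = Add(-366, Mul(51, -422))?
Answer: -1208818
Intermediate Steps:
F = -21896 (F = Add(-8, Add(-366, Mul(51, -422))) = Add(-8, Add(-366, -21522)) = Add(-8, -21888) = -21896)
Add(Add(F, -3236894), 2049972) = Add(Add(-21896, -3236894), 2049972) = Add(-3258790, 2049972) = -1208818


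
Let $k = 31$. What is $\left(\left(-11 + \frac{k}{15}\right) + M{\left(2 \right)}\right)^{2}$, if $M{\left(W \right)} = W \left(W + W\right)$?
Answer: $\frac{196}{225} \approx 0.87111$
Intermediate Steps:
$M{\left(W \right)} = 2 W^{2}$ ($M{\left(W \right)} = W 2 W = 2 W^{2}$)
$\left(\left(-11 + \frac{k}{15}\right) + M{\left(2 \right)}\right)^{2} = \left(\left(-11 + \frac{31}{15}\right) + 2 \cdot 2^{2}\right)^{2} = \left(\left(-11 + 31 \cdot \frac{1}{15}\right) + 2 \cdot 4\right)^{2} = \left(\left(-11 + \frac{31}{15}\right) + 8\right)^{2} = \left(- \frac{134}{15} + 8\right)^{2} = \left(- \frac{14}{15}\right)^{2} = \frac{196}{225}$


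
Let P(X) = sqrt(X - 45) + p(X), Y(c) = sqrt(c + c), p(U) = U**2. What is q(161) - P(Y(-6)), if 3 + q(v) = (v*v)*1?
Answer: 25930 - sqrt(-45 + 2*I*sqrt(3)) ≈ 25930.0 - 6.7132*I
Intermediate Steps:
Y(c) = sqrt(2)*sqrt(c) (Y(c) = sqrt(2*c) = sqrt(2)*sqrt(c))
q(v) = -3 + v**2 (q(v) = -3 + (v*v)*1 = -3 + v**2*1 = -3 + v**2)
P(X) = X**2 + sqrt(-45 + X) (P(X) = sqrt(X - 45) + X**2 = sqrt(-45 + X) + X**2 = X**2 + sqrt(-45 + X))
q(161) - P(Y(-6)) = (-3 + 161**2) - ((sqrt(2)*sqrt(-6))**2 + sqrt(-45 + sqrt(2)*sqrt(-6))) = (-3 + 25921) - ((sqrt(2)*(I*sqrt(6)))**2 + sqrt(-45 + sqrt(2)*(I*sqrt(6)))) = 25918 - ((2*I*sqrt(3))**2 + sqrt(-45 + 2*I*sqrt(3))) = 25918 - (-12 + sqrt(-45 + 2*I*sqrt(3))) = 25918 + (12 - sqrt(-45 + 2*I*sqrt(3))) = 25930 - sqrt(-45 + 2*I*sqrt(3))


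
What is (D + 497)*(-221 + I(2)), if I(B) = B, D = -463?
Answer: -7446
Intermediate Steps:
(D + 497)*(-221 + I(2)) = (-463 + 497)*(-221 + 2) = 34*(-219) = -7446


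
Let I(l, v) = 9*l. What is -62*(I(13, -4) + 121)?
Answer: -14756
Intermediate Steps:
-62*(I(13, -4) + 121) = -62*(9*13 + 121) = -62*(117 + 121) = -62*238 = -14756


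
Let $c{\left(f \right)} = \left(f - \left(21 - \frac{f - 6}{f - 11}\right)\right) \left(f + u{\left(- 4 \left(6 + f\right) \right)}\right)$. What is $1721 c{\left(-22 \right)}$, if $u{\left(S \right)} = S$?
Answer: $- \frac{33514754}{11} \approx -3.0468 \cdot 10^{6}$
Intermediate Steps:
$c{\left(f \right)} = \left(-24 - 3 f\right) \left(-21 + f + \frac{-6 + f}{-11 + f}\right)$ ($c{\left(f \right)} = \left(f - \left(21 - \frac{f - 6}{f - 11}\right)\right) \left(f - 4 \left(6 + f\right)\right) = \left(f - \left(21 - \frac{-6 + f}{-11 + f}\right)\right) \left(f - \left(24 + 4 f\right)\right) = \left(f - \left(21 - \frac{-6 + f}{-11 + f}\right)\right) \left(-24 - 3 f\right) = \left(-21 + f + \frac{-6 + f}{-11 + f}\right) \left(-24 - 3 f\right) = \left(-24 - 3 f\right) \left(-21 + f + \frac{-6 + f}{-11 + f}\right)$)
$1721 c{\left(-22 \right)} = 1721 \frac{3 \left(-1800 - \left(-22\right)^{3} + 23 \left(-22\right) + 23 \left(-22\right)^{2}\right)}{-11 - 22} = 1721 \frac{3 \left(-1800 - -10648 - 506 + 23 \cdot 484\right)}{-33} = 1721 \cdot 3 \left(- \frac{1}{33}\right) \left(-1800 + 10648 - 506 + 11132\right) = 1721 \cdot 3 \left(- \frac{1}{33}\right) 19474 = 1721 \left(- \frac{19474}{11}\right) = - \frac{33514754}{11}$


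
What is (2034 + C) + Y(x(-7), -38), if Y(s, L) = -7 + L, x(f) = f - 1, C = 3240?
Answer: 5229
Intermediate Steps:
x(f) = -1 + f
(2034 + C) + Y(x(-7), -38) = (2034 + 3240) + (-7 - 38) = 5274 - 45 = 5229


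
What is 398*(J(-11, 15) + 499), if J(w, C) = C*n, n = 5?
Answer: 228452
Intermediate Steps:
J(w, C) = 5*C (J(w, C) = C*5 = 5*C)
398*(J(-11, 15) + 499) = 398*(5*15 + 499) = 398*(75 + 499) = 398*574 = 228452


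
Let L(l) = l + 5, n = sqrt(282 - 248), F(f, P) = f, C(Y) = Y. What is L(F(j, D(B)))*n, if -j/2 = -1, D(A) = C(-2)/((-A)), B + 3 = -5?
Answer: 7*sqrt(34) ≈ 40.817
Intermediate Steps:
B = -8 (B = -3 - 5 = -8)
D(A) = 2/A (D(A) = -2*(-1/A) = -(-2)/A = 2/A)
j = 2 (j = -2*(-1) = 2)
n = sqrt(34) ≈ 5.8309
L(l) = 5 + l
L(F(j, D(B)))*n = (5 + 2)*sqrt(34) = 7*sqrt(34)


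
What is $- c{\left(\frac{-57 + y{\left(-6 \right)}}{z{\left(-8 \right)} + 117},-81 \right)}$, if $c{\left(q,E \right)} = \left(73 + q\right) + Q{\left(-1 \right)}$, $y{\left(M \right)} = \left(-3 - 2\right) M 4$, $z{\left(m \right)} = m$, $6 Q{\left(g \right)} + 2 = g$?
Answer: $- \frac{15931}{218} \approx -73.078$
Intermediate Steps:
$Q{\left(g \right)} = - \frac{1}{3} + \frac{g}{6}$
$y{\left(M \right)} = - 20 M$ ($y{\left(M \right)} = - 5 M 4 = - 20 M$)
$c{\left(q,E \right)} = \frac{145}{2} + q$ ($c{\left(q,E \right)} = \left(73 + q\right) + \left(- \frac{1}{3} + \frac{1}{6} \left(-1\right)\right) = \left(73 + q\right) - \frac{1}{2} = \frac{145}{2} + q$)
$- c{\left(\frac{-57 + y{\left(-6 \right)}}{z{\left(-8 \right)} + 117},-81 \right)} = - (\frac{145}{2} + \frac{-57 - -120}{-8 + 117}) = - (\frac{145}{2} + \frac{-57 + 120}{109}) = - (\frac{145}{2} + 63 \cdot \frac{1}{109}) = - (\frac{145}{2} + \frac{63}{109}) = \left(-1\right) \frac{15931}{218} = - \frac{15931}{218}$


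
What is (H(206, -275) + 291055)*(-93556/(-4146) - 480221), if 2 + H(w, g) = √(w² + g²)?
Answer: -289729103226815/2073 - 995451355*√118061/2073 ≈ -1.3993e+11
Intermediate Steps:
H(w, g) = -2 + √(g² + w²) (H(w, g) = -2 + √(w² + g²) = -2 + √(g² + w²))
(H(206, -275) + 291055)*(-93556/(-4146) - 480221) = ((-2 + √((-275)² + 206²)) + 291055)*(-93556/(-4146) - 480221) = ((-2 + √(75625 + 42436)) + 291055)*(-93556*(-1/4146) - 480221) = ((-2 + √118061) + 291055)*(46778/2073 - 480221) = (291053 + √118061)*(-995451355/2073) = -289729103226815/2073 - 995451355*√118061/2073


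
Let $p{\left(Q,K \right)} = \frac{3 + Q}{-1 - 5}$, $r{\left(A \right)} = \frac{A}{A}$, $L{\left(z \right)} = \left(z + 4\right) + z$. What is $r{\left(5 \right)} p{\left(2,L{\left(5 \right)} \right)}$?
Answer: $- \frac{5}{6} \approx -0.83333$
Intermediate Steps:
$L{\left(z \right)} = 4 + 2 z$ ($L{\left(z \right)} = \left(4 + z\right) + z = 4 + 2 z$)
$r{\left(A \right)} = 1$
$p{\left(Q,K \right)} = - \frac{1}{2} - \frac{Q}{6}$ ($p{\left(Q,K \right)} = \frac{3 + Q}{-6} = \left(3 + Q\right) \left(- \frac{1}{6}\right) = - \frac{1}{2} - \frac{Q}{6}$)
$r{\left(5 \right)} p{\left(2,L{\left(5 \right)} \right)} = 1 \left(- \frac{1}{2} - \frac{1}{3}\right) = 1 \left(- \frac{5}{6}\right) = - \frac{5}{6}$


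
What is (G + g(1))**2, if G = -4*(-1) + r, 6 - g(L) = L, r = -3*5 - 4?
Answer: 100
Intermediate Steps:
r = -19 (r = -15 - 4 = -19)
g(L) = 6 - L
G = -15 (G = -4*(-1) - 19 = 4 - 19 = -15)
(G + g(1))**2 = (-15 + (6 - 1*1))**2 = (-15 + (6 - 1))**2 = (-15 + 5)**2 = (-10)**2 = 100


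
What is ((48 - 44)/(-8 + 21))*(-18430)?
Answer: -73720/13 ≈ -5670.8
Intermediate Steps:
((48 - 44)/(-8 + 21))*(-18430) = (4/13)*(-18430) = -73720/13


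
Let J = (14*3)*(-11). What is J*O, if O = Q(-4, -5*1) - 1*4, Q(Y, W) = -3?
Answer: 3234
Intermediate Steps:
J = -462 (J = 42*(-11) = -462)
O = -7 (O = -3 - 1*4 = -3 - 4 = -7)
J*O = -462*(-7) = 3234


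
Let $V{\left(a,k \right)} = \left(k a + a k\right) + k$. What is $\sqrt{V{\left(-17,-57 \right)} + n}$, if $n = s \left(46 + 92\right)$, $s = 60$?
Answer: $3 \sqrt{1129} \approx 100.8$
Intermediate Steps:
$V{\left(a,k \right)} = k + 2 a k$ ($V{\left(a,k \right)} = \left(a k + a k\right) + k = 2 a k + k = k + 2 a k$)
$n = 8280$ ($n = 60 \left(46 + 92\right) = 60 \cdot 138 = 8280$)
$\sqrt{V{\left(-17,-57 \right)} + n} = \sqrt{- 57 \left(1 + 2 \left(-17\right)\right) + 8280} = \sqrt{- 57 \left(1 - 34\right) + 8280} = \sqrt{\left(-57\right) \left(-33\right) + 8280} = \sqrt{1881 + 8280} = \sqrt{10161} = 3 \sqrt{1129}$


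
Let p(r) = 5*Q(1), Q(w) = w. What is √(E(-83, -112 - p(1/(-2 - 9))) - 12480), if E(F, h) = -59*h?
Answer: 13*I*√33 ≈ 74.679*I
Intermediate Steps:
p(r) = 5 (p(r) = 5*1 = 5)
E(F, h) = -59*h
√(E(-83, -112 - p(1/(-2 - 9))) - 12480) = √(-59*(-112 - 1*5) - 12480) = √(-59*(-112 - 5) - 12480) = √(-59*(-117) - 12480) = √(6903 - 12480) = √(-5577) = 13*I*√33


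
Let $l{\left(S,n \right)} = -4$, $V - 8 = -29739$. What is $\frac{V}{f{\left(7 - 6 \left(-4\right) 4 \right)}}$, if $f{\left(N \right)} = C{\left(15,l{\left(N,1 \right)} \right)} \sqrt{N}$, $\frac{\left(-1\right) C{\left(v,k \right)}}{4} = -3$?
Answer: $- \frac{29731 \sqrt{103}}{1236} \approx -244.12$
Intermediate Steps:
$V = -29731$ ($V = 8 - 29739 = -29731$)
$C{\left(v,k \right)} = 12$ ($C{\left(v,k \right)} = \left(-4\right) \left(-3\right) = 12$)
$f{\left(N \right)} = 12 \sqrt{N}$
$\frac{V}{f{\left(7 - 6 \left(-4\right) 4 \right)}} = - \frac{29731}{12 \sqrt{7 - 6 \left(-4\right) 4}} = - \frac{29731}{12 \sqrt{7 - \left(-24\right) 4}} = - \frac{29731}{12 \sqrt{7 - -96}} = - \frac{29731}{12 \sqrt{7 + 96}} = - \frac{29731}{12 \sqrt{103}} = - 29731 \frac{\sqrt{103}}{1236} = - \frac{29731 \sqrt{103}}{1236}$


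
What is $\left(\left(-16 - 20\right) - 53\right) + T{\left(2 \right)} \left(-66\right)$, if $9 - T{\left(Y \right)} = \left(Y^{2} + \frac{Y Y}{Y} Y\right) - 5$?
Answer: $-485$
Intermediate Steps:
$T{\left(Y \right)} = 14 - 2 Y^{2}$ ($T{\left(Y \right)} = 9 - \left(\left(Y^{2} + \frac{Y Y}{Y} Y\right) - 5\right) = 9 - \left(\left(Y^{2} + \frac{Y^{2}}{Y} Y\right) - 5\right) = 9 - \left(\left(Y^{2} + Y Y\right) - 5\right) = 9 - \left(\left(Y^{2} + Y^{2}\right) - 5\right) = 9 - \left(2 Y^{2} - 5\right) = 9 - \left(-5 + 2 Y^{2}\right) = 14 - 2 Y^{2}$)
$\left(\left(-16 - 20\right) - 53\right) + T{\left(2 \right)} \left(-66\right) = \left(\left(-16 - 20\right) - 53\right) + \left(14 - 2 \cdot 2^{2}\right) \left(-66\right) = \left(-36 - 53\right) + \left(14 - 8\right) \left(-66\right) = -89 + \left(14 - 8\right) \left(-66\right) = -89 + 6 \left(-66\right) = -89 - 396 = -485$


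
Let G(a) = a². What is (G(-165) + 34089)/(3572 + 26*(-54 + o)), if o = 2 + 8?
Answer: 30657/1214 ≈ 25.253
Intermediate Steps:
o = 10
(G(-165) + 34089)/(3572 + 26*(-54 + o)) = ((-165)² + 34089)/(3572 + 26*(-54 + 10)) = (27225 + 34089)/(3572 + 26*(-44)) = 61314/(3572 - 1144) = 61314/2428 = 61314*(1/2428) = 30657/1214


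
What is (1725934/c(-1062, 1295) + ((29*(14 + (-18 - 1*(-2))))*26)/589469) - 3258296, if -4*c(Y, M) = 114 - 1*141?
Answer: -47788402774780/15915663 ≈ -3.0026e+6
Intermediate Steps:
c(Y, M) = 27/4 (c(Y, M) = -(114 - 1*141)/4 = -(114 - 141)/4 = -1/4*(-27) = 27/4)
(1725934/c(-1062, 1295) + ((29*(14 + (-18 - 1*(-2))))*26)/589469) - 3258296 = (1725934/(27/4) + ((29*(14 + (-18 - 1*(-2))))*26)/589469) - 3258296 = (1725934*(4/27) + ((29*(14 + (-18 + 2)))*26)*(1/589469)) - 3258296 = (6903736/27 + ((29*(14 - 16))*26)*(1/589469)) - 3258296 = (6903736/27 + ((29*(-2))*26)*(1/589469)) - 3258296 = (6903736/27 - 58*26*(1/589469)) - 3258296 = (6903736/27 - 1508*1/589469) - 3258296 = (6903736/27 - 1508/589469) - 3258296 = 4069538315468/15915663 - 3258296 = -47788402774780/15915663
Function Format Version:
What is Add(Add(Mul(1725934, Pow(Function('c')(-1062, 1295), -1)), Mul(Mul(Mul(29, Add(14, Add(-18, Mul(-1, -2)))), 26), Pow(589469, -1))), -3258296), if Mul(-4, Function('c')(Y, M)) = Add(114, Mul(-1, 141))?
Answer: Rational(-47788402774780, 15915663) ≈ -3.0026e+6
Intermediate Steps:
Function('c')(Y, M) = Rational(27, 4) (Function('c')(Y, M) = Mul(Rational(-1, 4), Add(114, Mul(-1, 141))) = Mul(Rational(-1, 4), Add(114, -141)) = Mul(Rational(-1, 4), -27) = Rational(27, 4))
Add(Add(Mul(1725934, Pow(Function('c')(-1062, 1295), -1)), Mul(Mul(Mul(29, Add(14, Add(-18, Mul(-1, -2)))), 26), Pow(589469, -1))), -3258296) = Add(Add(Mul(1725934, Pow(Rational(27, 4), -1)), Mul(Mul(Mul(29, Add(14, Add(-18, Mul(-1, -2)))), 26), Pow(589469, -1))), -3258296) = Add(Add(Mul(1725934, Rational(4, 27)), Mul(Mul(Mul(29, Add(14, Add(-18, 2))), 26), Rational(1, 589469))), -3258296) = Add(Add(Rational(6903736, 27), Mul(Mul(Mul(29, Add(14, -16)), 26), Rational(1, 589469))), -3258296) = Add(Add(Rational(6903736, 27), Mul(Mul(Mul(29, -2), 26), Rational(1, 589469))), -3258296) = Add(Add(Rational(6903736, 27), Mul(Mul(-58, 26), Rational(1, 589469))), -3258296) = Add(Add(Rational(6903736, 27), Mul(-1508, Rational(1, 589469))), -3258296) = Add(Add(Rational(6903736, 27), Rational(-1508, 589469)), -3258296) = Add(Rational(4069538315468, 15915663), -3258296) = Rational(-47788402774780, 15915663)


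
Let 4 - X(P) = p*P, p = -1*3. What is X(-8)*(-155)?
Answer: 3100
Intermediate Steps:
p = -3
X(P) = 4 + 3*P (X(P) = 4 - (-3)*P = 4 + 3*P)
X(-8)*(-155) = (4 + 3*(-8))*(-155) = (4 - 24)*(-155) = -20*(-155) = 3100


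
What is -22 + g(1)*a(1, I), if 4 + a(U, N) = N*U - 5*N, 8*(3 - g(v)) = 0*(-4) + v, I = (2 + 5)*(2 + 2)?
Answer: -711/2 ≈ -355.50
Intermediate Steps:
I = 28 (I = 7*4 = 28)
g(v) = 3 - v/8 (g(v) = 3 - (0*(-4) + v)/8 = 3 - (0 + v)/8 = 3 - v/8)
a(U, N) = -4 - 5*N + N*U (a(U, N) = -4 + (N*U - 5*N) = -4 + (-5*N + N*U) = -4 - 5*N + N*U)
-22 + g(1)*a(1, I) = -22 + (3 - ⅛*1)*(-4 - 5*28 + 28*1) = -22 + (3 - ⅛)*(-4 - 140 + 28) = -22 + (23/8)*(-116) = -22 - 667/2 = -711/2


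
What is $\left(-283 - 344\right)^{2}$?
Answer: $393129$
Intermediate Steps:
$\left(-283 - 344\right)^{2} = \left(-627\right)^{2} = 393129$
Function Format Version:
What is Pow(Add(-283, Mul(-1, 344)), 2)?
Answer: 393129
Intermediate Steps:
Pow(Add(-283, Mul(-1, 344)), 2) = Pow(Add(-283, -344), 2) = Pow(-627, 2) = 393129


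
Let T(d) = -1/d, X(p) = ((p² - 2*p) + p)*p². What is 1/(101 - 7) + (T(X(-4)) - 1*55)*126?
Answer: -52116481/7520 ≈ -6930.4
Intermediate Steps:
X(p) = p²*(p² - p) (X(p) = (p² - p)*p² = p²*(p² - p))
1/(101 - 7) + (T(X(-4)) - 1*55)*126 = 1/(101 - 7) + (-1/((-4)³*(-1 - 4)) - 1*55)*126 = 1/94 + (-1/((-64*(-5))) - 55)*126 = 1/94 + (-1/320 - 55)*126 = 1/94 - 17601/320*126 = 1/94 - 1108863/160 = -52116481/7520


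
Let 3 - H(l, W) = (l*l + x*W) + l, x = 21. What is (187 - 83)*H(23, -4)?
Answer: -48360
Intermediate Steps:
H(l, W) = 3 - l - l² - 21*W (H(l, W) = 3 - ((l*l + 21*W) + l) = 3 - ((l² + 21*W) + l) = 3 - (l + l² + 21*W) = 3 + (-l - l² - 21*W) = 3 - l - l² - 21*W)
(187 - 83)*H(23, -4) = (187 - 83)*(3 - 1*23 - 1*23² - 21*(-4)) = 104*(3 - 23 - 1*529 + 84) = 104*(3 - 23 - 529 + 84) = 104*(-465) = -48360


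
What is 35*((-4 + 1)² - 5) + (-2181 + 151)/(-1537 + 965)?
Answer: 41055/286 ≈ 143.55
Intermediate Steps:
35*((-4 + 1)² - 5) + (-2181 + 151)/(-1537 + 965) = 35*((-3)² - 5) - 2030/(-572) = 35*(9 - 5) - 2030*(-1/572) = 35*4 + 1015/286 = 140 + 1015/286 = 41055/286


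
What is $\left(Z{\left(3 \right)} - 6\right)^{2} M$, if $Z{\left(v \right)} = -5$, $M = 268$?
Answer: $32428$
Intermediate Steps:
$\left(Z{\left(3 \right)} - 6\right)^{2} M = \left(-5 - 6\right)^{2} \cdot 268 = \left(-11\right)^{2} \cdot 268 = 121 \cdot 268 = 32428$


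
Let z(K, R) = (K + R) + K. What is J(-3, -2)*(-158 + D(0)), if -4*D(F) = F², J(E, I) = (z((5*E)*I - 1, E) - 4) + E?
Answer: -7584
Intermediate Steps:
z(K, R) = R + 2*K
J(E, I) = -6 + 2*E + 10*E*I (J(E, I) = ((E + 2*((5*E)*I - 1)) - 4) + E = ((E + 2*(5*E*I - 1)) - 4) + E = ((E + 2*(-1 + 5*E*I)) - 4) + E = ((E + (-2 + 10*E*I)) - 4) + E = ((-2 + E + 10*E*I) - 4) + E = (-6 + E + 10*E*I) + E = -6 + 2*E + 10*E*I)
D(F) = -F²/4
J(-3, -2)*(-158 + D(0)) = (-6 + 2*(-3) + 10*(-3)*(-2))*(-158 - ¼*0²) = (-6 - 6 + 60)*(-158 - ¼*0) = 48*(-158 + 0) = 48*(-158) = -7584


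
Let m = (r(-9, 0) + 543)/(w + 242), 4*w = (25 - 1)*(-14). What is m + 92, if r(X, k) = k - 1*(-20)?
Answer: 15099/158 ≈ 95.563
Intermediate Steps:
r(X, k) = 20 + k (r(X, k) = k + 20 = 20 + k)
w = -84 (w = ((25 - 1)*(-14))/4 = (24*(-14))/4 = (¼)*(-336) = -84)
m = 563/158 (m = ((20 + 0) + 543)/(-84 + 242) = (20 + 543)/158 = 563*(1/158) = 563/158 ≈ 3.5633)
m + 92 = 563/158 + 92 = 15099/158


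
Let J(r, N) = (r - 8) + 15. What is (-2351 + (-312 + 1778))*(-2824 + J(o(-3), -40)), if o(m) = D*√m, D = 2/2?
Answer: 2493045 - 885*I*√3 ≈ 2.493e+6 - 1532.9*I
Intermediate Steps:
D = 1 (D = 2*(½) = 1)
o(m) = √m (o(m) = 1*√m = √m)
J(r, N) = 7 + r (J(r, N) = (-8 + r) + 15 = 7 + r)
(-2351 + (-312 + 1778))*(-2824 + J(o(-3), -40)) = (-2351 + (-312 + 1778))*(-2824 + (7 + √(-3))) = (-2351 + 1466)*(-2824 + (7 + I*√3)) = -885*(-2817 + I*√3) = 2493045 - 885*I*√3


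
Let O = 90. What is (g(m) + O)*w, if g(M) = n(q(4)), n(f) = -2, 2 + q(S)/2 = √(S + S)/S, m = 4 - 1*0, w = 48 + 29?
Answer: 6776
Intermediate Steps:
w = 77
m = 4 (m = 4 + 0 = 4)
q(S) = -4 + 2*√2/√S (q(S) = -4 + 2*(√(S + S)/S) = -4 + 2*(√(2*S)/S) = -4 + 2*((√2*√S)/S) = -4 + 2*(√2/√S) = -4 + 2*√2/√S)
g(M) = -2
(g(m) + O)*w = (-2 + 90)*77 = 88*77 = 6776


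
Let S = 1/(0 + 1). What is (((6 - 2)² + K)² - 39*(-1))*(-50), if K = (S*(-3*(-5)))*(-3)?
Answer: -44000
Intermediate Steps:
S = 1 (S = 1/1 = 1)
K = -45 (K = (1*(-3*(-5)))*(-3) = (1*15)*(-3) = 15*(-3) = -45)
(((6 - 2)² + K)² - 39*(-1))*(-50) = (((6 - 2)² - 45)² - 39*(-1))*(-50) = ((4² - 45)² + 39)*(-50) = ((16 - 45)² + 39)*(-50) = ((-29)² + 39)*(-50) = (841 + 39)*(-50) = 880*(-50) = -44000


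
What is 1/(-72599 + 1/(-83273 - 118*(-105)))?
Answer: -70883/5146034918 ≈ -1.3774e-5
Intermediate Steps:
1/(-72599 + 1/(-83273 - 118*(-105))) = 1/(-72599 + 1/(-83273 + 12390)) = 1/(-72599 + 1/(-70883)) = 1/(-72599 - 1/70883) = 1/(-5146034918/70883) = -70883/5146034918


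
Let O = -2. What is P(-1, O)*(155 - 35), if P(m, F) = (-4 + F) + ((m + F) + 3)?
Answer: -720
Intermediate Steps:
P(m, F) = -1 + m + 2*F (P(m, F) = (-4 + F) + ((F + m) + 3) = (-4 + F) + (3 + F + m) = -1 + m + 2*F)
P(-1, O)*(155 - 35) = (-1 - 1 + 2*(-2))*(155 - 35) = (-1 - 1 - 4)*120 = -6*120 = -720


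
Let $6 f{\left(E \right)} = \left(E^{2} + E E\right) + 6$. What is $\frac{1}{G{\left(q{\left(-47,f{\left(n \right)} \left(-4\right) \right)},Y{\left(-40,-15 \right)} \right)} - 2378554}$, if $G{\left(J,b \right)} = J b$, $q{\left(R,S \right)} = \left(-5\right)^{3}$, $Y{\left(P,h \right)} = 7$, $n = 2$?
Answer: $- \frac{1}{2379429} \approx -4.2027 \cdot 10^{-7}$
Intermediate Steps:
$f{\left(E \right)} = 1 + \frac{E^{2}}{3}$ ($f{\left(E \right)} = \frac{\left(E^{2} + E E\right) + 6}{6} = \frac{\left(E^{2} + E^{2}\right) + 6}{6} = \frac{2 E^{2} + 6}{6} = \frac{6 + 2 E^{2}}{6} = 1 + \frac{E^{2}}{3}$)
$q{\left(R,S \right)} = -125$
$\frac{1}{G{\left(q{\left(-47,f{\left(n \right)} \left(-4\right) \right)},Y{\left(-40,-15 \right)} \right)} - 2378554} = \frac{1}{\left(-125\right) 7 - 2378554} = \frac{1}{-875 - 2378554} = \frac{1}{-2379429} = - \frac{1}{2379429}$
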